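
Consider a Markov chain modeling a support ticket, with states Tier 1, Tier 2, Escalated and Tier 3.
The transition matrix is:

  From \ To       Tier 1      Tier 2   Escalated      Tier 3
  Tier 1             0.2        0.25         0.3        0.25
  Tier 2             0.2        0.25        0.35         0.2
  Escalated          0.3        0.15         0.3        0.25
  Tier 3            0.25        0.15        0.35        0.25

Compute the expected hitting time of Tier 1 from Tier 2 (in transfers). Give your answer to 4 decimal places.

Let t(s) be the expected number of transfers to first reach Tier 1 from state s, with t(Tier 1) = 0. Conditioning on the first transfer:
t(Tier 2) = 1 + 0.25·t(Tier 2) + 0.35·t(Escalated) + 0.2·t(Tier 3)
t(Escalated) = 1 + 0.15·t(Tier 2) + 0.3·t(Escalated) + 0.25·t(Tier 3)
t(Tier 3) = 1 + 0.15·t(Tier 2) + 0.35·t(Escalated) + 0.25·t(Tier 3)
Solving: t(Tier 2) = 4.0860, t(Escalated) = 3.6866, t(Tier 3) = 3.8710.
Expected transfers from Tier 2 to Tier 1: 4.0860.

4.0860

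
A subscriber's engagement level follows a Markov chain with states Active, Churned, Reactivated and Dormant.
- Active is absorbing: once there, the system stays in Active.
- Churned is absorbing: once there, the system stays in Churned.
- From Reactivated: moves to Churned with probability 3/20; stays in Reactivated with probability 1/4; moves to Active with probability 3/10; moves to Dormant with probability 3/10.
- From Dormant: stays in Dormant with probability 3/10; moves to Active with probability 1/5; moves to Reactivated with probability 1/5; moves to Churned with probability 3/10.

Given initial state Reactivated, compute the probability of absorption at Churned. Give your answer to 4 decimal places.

Let h(s) be the probability of absorption at Churned starting from transient state s. Then h(Churned) = 1 and h(Active) = 0. By first-step analysis:
h(Reactivated) = 0.3·0 + 0.15·1 + 0.25·h(Reactivated) + 0.3·h(Dormant)
h(Dormant) = 0.2·0 + 0.3·1 + 0.2·h(Reactivated) + 0.3·h(Dormant)
Solving: h(Reactivated) = 0.4194, h(Dormant) = 0.5484.
Starting from Reactivated, the probability is 0.4194.

0.4194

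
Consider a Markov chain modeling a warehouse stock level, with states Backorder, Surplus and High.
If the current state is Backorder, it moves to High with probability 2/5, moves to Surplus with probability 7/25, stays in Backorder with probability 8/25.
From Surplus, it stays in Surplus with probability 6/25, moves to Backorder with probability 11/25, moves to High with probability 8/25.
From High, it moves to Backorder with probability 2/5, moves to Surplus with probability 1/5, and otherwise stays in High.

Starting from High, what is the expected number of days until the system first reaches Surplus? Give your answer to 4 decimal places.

4.3548

Let t(s) be the expected number of days to first reach Surplus from state s, with t(Surplus) = 0. Conditioning on the first day:
t(Backorder) = 1 + 0.32·t(Backorder) + 0.4·t(High)
t(High) = 1 + 0.4·t(Backorder) + 0.4·t(High)
Solving: t(Backorder) = 4.0323, t(High) = 4.3548.
Expected days from High to Surplus: 4.3548.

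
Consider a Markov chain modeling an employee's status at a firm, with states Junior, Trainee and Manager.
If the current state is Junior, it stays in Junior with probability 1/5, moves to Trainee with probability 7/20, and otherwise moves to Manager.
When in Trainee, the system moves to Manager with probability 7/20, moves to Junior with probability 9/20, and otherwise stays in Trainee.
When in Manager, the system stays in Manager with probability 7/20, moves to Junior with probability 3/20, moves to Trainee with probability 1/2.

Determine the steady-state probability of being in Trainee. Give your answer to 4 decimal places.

Let the stationary distribution be π with π = πP and π_1 + π_2 + π_3 = 1.
π_1 = 0.2·π_1 + 0.45·π_2 + 0.15·π_3
π_2 = 0.35·π_1 + 0.2·π_2 + 0.5·π_3
Solving with the normalization constraint gives π = (0.2695, 0.3535, 0.3770).
So the stationary probability of Trainee is 0.3535.

0.3535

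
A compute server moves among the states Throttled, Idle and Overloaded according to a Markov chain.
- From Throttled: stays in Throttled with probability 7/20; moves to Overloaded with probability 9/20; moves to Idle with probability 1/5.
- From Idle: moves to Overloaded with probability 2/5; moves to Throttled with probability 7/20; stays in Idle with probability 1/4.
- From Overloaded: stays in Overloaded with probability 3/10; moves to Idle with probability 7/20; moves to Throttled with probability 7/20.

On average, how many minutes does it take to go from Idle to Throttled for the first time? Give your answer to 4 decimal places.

Let t(s) be the expected number of minutes to first reach Throttled from state s, with t(Throttled) = 0. Conditioning on the first minute:
t(Idle) = 1 + 0.25·t(Idle) + 0.4·t(Overloaded)
t(Overloaded) = 1 + 0.35·t(Idle) + 0.3·t(Overloaded)
Solving: t(Idle) = 2.8571, t(Overloaded) = 2.8571.
Expected minutes from Idle to Throttled: 2.8571.

2.8571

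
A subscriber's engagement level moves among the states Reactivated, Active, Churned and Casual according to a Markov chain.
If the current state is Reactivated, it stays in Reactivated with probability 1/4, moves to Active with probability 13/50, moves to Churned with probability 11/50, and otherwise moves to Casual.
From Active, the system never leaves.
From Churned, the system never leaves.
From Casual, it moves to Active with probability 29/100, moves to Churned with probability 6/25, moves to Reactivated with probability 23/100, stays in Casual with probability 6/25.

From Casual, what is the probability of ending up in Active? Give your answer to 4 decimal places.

0.5460

Let h(s) be the probability of absorption at Active starting from transient state s. Then h(Active) = 1 and h(Churned) = 0. By first-step analysis:
h(Reactivated) = 0.25·h(Reactivated) + 0.26·1 + 0.22·0 + 0.27·h(Casual)
h(Casual) = 0.23·h(Reactivated) + 0.29·1 + 0.24·0 + 0.24·h(Casual)
Solving: h(Reactivated) = 0.5432, h(Casual) = 0.5460.
Starting from Casual, the probability is 0.5460.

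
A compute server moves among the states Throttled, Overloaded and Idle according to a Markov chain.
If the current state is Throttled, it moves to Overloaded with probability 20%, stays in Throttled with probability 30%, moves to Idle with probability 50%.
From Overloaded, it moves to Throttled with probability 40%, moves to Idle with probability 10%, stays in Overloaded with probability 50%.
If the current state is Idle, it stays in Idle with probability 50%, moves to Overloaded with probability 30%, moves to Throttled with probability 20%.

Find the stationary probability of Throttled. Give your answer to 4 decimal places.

0.2973

Let the stationary distribution be π with π = πP and π_1 + π_2 + π_3 = 1.
π_1 = 0.3·π_1 + 0.4·π_2 + 0.2·π_3
π_2 = 0.2·π_1 + 0.5·π_2 + 0.3·π_3
Solving with the normalization constraint gives π = (0.2973, 0.3378, 0.3649).
So the stationary probability of Throttled is 0.2973.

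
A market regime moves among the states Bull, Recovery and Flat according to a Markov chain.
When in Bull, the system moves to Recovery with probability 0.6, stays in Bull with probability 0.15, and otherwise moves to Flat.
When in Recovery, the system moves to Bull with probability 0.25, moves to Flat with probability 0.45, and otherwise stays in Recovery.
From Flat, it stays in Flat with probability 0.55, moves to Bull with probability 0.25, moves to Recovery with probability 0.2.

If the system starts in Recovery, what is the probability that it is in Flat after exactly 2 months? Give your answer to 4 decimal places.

0.4450

Sum over the intermediate state after 1 month:
P = P(Recovery→Bull)·P(Bull→Flat) + P(Recovery→Recovery)·P(Recovery→Flat) + P(Recovery→Flat)·P(Flat→Flat)
  = 0.25×0.25 + 0.3×0.45 + 0.45×0.55
  = 0.0625 + 0.1350 + 0.2475 = 0.4450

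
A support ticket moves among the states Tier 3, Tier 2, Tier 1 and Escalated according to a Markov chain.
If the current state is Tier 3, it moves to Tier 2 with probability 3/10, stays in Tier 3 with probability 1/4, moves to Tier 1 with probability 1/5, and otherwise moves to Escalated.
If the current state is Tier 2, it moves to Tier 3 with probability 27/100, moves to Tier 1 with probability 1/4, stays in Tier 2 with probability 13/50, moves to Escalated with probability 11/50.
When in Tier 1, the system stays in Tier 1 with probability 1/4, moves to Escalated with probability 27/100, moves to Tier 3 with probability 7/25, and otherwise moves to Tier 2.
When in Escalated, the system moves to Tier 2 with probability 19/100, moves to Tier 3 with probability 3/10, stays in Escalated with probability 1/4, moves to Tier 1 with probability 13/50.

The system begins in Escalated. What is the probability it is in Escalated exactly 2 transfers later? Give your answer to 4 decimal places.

0.2495

Propagate the distribution vector 2 transfers from Escalated.
After 0 transfers: (0.0000, 0.0000, 0.0000, 1.0000)
After 1 transfer: (0.3000, 0.1900, 0.2600, 0.2500)
After 2 transfers: (0.2741, 0.2389, 0.2375, 0.2495)
P(in Escalated after 2 transfers) = 0.2495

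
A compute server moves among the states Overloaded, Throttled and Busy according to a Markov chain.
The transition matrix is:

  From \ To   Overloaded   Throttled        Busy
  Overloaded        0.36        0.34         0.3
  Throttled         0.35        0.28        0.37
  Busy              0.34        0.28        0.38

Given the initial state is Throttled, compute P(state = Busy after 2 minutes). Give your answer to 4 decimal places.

Sum over the intermediate state after 1 minute:
P = P(Throttled→Overloaded)·P(Overloaded→Busy) + P(Throttled→Throttled)·P(Throttled→Busy) + P(Throttled→Busy)·P(Busy→Busy)
  = 0.35×0.3 + 0.28×0.37 + 0.37×0.38
  = 0.1050 + 0.1036 + 0.1406 = 0.3492

0.3492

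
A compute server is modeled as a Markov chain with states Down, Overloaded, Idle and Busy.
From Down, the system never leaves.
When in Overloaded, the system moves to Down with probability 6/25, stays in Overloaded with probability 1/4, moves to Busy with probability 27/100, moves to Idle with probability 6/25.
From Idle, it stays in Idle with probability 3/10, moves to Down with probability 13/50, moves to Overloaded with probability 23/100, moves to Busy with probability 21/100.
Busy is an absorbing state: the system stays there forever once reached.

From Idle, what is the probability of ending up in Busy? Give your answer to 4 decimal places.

Let h(s) be the probability of absorption at Busy starting from transient state s. Then h(Busy) = 1 and h(Down) = 0. By first-step analysis:
h(Overloaded) = 0.24·0 + 0.25·h(Overloaded) + 0.24·h(Idle) + 0.27·1
h(Idle) = 0.26·0 + 0.23·h(Overloaded) + 0.3·h(Idle) + 0.21·1
Solving: h(Overloaded) = 0.5096, h(Idle) = 0.4674.
Starting from Idle, the probability is 0.4674.

0.4674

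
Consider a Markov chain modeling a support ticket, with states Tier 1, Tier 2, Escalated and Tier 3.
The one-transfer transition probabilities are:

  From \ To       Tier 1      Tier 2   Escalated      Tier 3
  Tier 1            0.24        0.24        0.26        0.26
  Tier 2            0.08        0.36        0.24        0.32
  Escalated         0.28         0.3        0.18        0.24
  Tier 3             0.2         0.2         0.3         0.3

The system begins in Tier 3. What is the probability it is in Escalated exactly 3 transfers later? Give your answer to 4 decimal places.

0.2462

Propagate the distribution vector 3 transfers from Tier 3.
After 0 transfers: (0.0000, 0.0000, 0.0000, 1.0000)
After 1 transfer: (0.2000, 0.2000, 0.3000, 0.3000)
After 2 transfers: (0.2080, 0.2700, 0.2440, 0.2780)
After 3 transfers: (0.1954, 0.2759, 0.2462, 0.2824)
P(in Escalated after 3 transfers) = 0.2462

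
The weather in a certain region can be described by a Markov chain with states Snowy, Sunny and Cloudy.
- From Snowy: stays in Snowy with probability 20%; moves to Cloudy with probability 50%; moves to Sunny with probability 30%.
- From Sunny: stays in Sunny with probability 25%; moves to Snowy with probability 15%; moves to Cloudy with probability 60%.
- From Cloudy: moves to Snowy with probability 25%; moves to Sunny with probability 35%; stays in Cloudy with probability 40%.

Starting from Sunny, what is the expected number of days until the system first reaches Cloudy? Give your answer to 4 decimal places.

Let t(s) be the expected number of days to first reach Cloudy from state s, with t(Cloudy) = 0. Conditioning on the first day:
t(Snowy) = 1 + 0.2·t(Snowy) + 0.3·t(Sunny)
t(Sunny) = 1 + 0.15·t(Snowy) + 0.25·t(Sunny)
Solving: t(Snowy) = 1.8919, t(Sunny) = 1.7117.
Expected days from Sunny to Cloudy: 1.7117.

1.7117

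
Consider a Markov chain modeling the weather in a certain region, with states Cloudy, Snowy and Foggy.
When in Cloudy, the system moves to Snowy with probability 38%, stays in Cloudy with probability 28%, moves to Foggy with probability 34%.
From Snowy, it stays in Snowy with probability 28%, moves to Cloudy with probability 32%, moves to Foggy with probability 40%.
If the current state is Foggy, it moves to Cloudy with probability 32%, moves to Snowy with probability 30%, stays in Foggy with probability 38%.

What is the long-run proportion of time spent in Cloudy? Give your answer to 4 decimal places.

Let the stationary distribution be π with π = πP and π_1 + π_2 + π_3 = 1.
π_1 = 0.28·π_1 + 0.32·π_2 + 0.32·π_3
π_2 = 0.38·π_1 + 0.28·π_2 + 0.3·π_3
Solving with the normalization constraint gives π = (0.3077, 0.3183, 0.3741).
So the stationary probability of Cloudy is 0.3077.

0.3077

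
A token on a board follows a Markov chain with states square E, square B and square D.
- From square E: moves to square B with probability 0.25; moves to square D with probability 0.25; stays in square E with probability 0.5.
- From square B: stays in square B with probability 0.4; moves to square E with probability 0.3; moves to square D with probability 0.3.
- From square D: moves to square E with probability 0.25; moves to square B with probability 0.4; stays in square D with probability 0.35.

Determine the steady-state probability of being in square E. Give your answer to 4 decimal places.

0.3564

Let the stationary distribution be π with π = πP and π_1 + π_2 + π_3 = 1.
π_1 = 0.5·π_1 + 0.3·π_2 + 0.25·π_3
π_2 = 0.25·π_1 + 0.4·π_2 + 0.4·π_3
Solving with the normalization constraint gives π = (0.3564, 0.3465, 0.2970).
So the stationary probability of square E is 0.3564.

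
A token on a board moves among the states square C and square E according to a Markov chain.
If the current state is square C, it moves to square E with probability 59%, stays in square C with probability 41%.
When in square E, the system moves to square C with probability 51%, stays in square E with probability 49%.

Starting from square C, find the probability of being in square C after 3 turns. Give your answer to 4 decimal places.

0.4631

Propagate the distribution vector 3 turns from square C.
After 0 turns: (1.0000, 0.0000)
After 1 turn: (0.4100, 0.5900)
After 2 turns: (0.4690, 0.5310)
After 3 turns: (0.4631, 0.5369)
P(in square C after 3 turns) = 0.4631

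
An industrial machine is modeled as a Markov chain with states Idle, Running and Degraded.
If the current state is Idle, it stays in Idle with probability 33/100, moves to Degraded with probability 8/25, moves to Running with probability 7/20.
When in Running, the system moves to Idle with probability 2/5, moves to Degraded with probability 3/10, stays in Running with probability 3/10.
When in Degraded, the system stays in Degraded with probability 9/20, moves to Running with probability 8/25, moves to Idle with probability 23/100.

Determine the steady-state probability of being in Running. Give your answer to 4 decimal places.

0.3230

Let the stationary distribution be π with π = πP and π_1 + π_2 + π_3 = 1.
π_1 = 0.33·π_1 + 0.4·π_2 + 0.23·π_3
π_2 = 0.35·π_1 + 0.3·π_2 + 0.32·π_3
Solving with the normalization constraint gives π = (0.3166, 0.3230, 0.3604).
So the stationary probability of Running is 0.3230.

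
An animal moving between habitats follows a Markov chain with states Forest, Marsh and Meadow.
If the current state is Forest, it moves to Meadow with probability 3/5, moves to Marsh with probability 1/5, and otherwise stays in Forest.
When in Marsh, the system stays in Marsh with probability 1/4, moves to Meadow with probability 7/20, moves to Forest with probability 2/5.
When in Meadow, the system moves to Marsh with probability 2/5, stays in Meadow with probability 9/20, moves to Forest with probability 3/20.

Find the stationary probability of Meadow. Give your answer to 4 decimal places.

Let the stationary distribution be π with π = πP and π_1 + π_2 + π_3 = 1.
π_1 = 0.2·π_1 + 0.4·π_2 + 0.15·π_3
π_2 = 0.2·π_1 + 0.25·π_2 + 0.4·π_3
Solving with the normalization constraint gives π = (0.2385, 0.3063, 0.4551).
So the stationary probability of Meadow is 0.4551.

0.4551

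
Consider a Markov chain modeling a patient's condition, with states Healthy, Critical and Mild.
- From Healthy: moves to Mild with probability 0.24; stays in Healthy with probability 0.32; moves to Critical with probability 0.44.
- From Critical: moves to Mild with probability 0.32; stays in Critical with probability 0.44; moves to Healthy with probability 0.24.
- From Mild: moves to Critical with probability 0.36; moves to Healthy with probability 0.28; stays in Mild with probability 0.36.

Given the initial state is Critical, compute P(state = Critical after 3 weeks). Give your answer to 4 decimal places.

0.4149

Propagate the distribution vector 3 weeks from Critical.
After 0 weeks: (0.0000, 1.0000, 0.0000)
After 1 week: (0.2400, 0.4400, 0.3200)
After 2 weeks: (0.2720, 0.4144, 0.3136)
After 3 weeks: (0.2743, 0.4149, 0.3108)
P(in Critical after 3 weeks) = 0.4149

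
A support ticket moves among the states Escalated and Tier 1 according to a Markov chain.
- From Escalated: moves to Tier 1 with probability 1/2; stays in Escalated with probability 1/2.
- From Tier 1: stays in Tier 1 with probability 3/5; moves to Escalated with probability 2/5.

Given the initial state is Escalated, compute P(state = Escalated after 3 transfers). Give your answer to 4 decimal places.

0.4450

Propagate the distribution vector 3 transfers from Escalated.
After 0 transfers: (1.0000, 0.0000)
After 1 transfer: (0.5000, 0.5000)
After 2 transfers: (0.4500, 0.5500)
After 3 transfers: (0.4450, 0.5550)
P(in Escalated after 3 transfers) = 0.4450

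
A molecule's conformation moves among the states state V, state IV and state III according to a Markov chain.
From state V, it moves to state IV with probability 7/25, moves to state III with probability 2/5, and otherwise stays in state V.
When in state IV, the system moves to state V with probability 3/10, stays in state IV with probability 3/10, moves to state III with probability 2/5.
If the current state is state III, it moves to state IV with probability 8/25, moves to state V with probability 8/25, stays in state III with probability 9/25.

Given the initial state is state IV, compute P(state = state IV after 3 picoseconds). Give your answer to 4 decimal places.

Propagate the distribution vector 3 picoseconds from state IV.
After 0 picoseconds: (0.0000, 1.0000, 0.0000)
After 1 picosecond: (0.3000, 0.3000, 0.4000)
After 2 picoseconds: (0.3140, 0.3020, 0.3840)
After 3 picoseconds: (0.3140, 0.3014, 0.3846)
P(in state IV after 3 picoseconds) = 0.3014

0.3014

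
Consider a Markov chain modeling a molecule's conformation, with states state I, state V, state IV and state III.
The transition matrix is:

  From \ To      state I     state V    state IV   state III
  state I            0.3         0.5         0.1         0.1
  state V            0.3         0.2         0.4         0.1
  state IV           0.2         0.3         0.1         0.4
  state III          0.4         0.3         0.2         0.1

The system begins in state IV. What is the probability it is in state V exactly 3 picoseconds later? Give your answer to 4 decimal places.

0.3350

Propagate the distribution vector 3 picoseconds from state IV.
After 0 picoseconds: (0.0000, 0.0000, 1.0000, 0.0000)
After 1 picosecond: (0.2000, 0.3000, 0.1000, 0.4000)
After 2 picoseconds: (0.3300, 0.3100, 0.2300, 0.1300)
After 3 picoseconds: (0.2900, 0.3350, 0.2060, 0.1690)
P(in state V after 3 picoseconds) = 0.3350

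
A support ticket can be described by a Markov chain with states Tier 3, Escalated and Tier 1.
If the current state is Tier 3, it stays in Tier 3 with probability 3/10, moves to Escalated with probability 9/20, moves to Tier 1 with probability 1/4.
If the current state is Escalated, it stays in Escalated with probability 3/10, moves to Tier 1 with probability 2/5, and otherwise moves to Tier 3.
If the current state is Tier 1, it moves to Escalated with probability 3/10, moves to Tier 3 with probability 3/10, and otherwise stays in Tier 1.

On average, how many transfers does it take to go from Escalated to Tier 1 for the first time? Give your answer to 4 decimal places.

2.8169

Let t(s) be the expected number of transfers to first reach Tier 1 from state s, with t(Tier 1) = 0. Conditioning on the first transfer:
t(Tier 3) = 1 + 0.3·t(Tier 3) + 0.45·t(Escalated)
t(Escalated) = 1 + 0.3·t(Tier 3) + 0.3·t(Escalated)
Solving: t(Tier 3) = 3.2394, t(Escalated) = 2.8169.
Expected transfers from Escalated to Tier 1: 2.8169.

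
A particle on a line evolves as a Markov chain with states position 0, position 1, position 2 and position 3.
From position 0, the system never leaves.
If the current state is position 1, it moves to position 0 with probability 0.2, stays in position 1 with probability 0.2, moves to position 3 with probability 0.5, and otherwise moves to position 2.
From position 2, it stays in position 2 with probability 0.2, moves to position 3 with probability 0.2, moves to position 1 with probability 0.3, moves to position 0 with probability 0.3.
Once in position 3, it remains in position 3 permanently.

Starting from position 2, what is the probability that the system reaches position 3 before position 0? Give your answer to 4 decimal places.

0.5082

Let h(s) be the probability of absorption at position 3 starting from transient state s. Then h(position 3) = 1 and h(position 0) = 0. By first-step analysis:
h(position 1) = 0.2·0 + 0.2·h(position 1) + 0.1·h(position 2) + 0.5·1
h(position 2) = 0.3·0 + 0.3·h(position 1) + 0.2·h(position 2) + 0.2·1
Solving: h(position 1) = 0.6885, h(position 2) = 0.5082.
Starting from position 2, the probability is 0.5082.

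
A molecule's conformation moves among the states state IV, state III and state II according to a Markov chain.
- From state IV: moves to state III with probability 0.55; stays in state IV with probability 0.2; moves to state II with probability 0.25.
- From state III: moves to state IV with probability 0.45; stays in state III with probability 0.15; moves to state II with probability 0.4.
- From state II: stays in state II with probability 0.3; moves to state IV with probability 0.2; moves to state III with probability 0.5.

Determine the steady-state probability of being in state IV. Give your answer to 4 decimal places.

0.2953

Let the stationary distribution be π with π = πP and π_1 + π_2 + π_3 = 1.
π_1 = 0.2·π_1 + 0.45·π_2 + 0.2·π_3
π_2 = 0.55·π_1 + 0.15·π_2 + 0.5·π_3
Solving with the normalization constraint gives π = (0.2953, 0.3813, 0.3234).
So the stationary probability of state IV is 0.2953.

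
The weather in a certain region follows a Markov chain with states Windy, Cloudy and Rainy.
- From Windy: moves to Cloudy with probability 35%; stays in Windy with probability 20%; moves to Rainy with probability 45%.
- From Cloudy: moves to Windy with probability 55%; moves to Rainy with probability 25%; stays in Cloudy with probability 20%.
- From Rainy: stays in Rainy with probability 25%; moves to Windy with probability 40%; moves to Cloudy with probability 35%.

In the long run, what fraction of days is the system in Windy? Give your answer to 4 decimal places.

Let the stationary distribution be π with π = πP and π_1 + π_2 + π_3 = 1.
π_1 = 0.2·π_1 + 0.55·π_2 + 0.4·π_3
π_2 = 0.35·π_1 + 0.2·π_2 + 0.35·π_3
Solving with the normalization constraint gives π = (0.3714, 0.3043, 0.3243).
So the stationary probability of Windy is 0.3714.

0.3714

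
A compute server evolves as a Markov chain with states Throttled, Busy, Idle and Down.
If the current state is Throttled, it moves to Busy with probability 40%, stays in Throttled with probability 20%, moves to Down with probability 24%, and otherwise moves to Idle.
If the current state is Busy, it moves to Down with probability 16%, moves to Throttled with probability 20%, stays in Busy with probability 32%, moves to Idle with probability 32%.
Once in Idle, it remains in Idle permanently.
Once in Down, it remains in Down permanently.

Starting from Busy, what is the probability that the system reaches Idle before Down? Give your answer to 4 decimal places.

Let h(s) be the probability of absorption at Idle starting from transient state s. Then h(Idle) = 1 and h(Down) = 0. By first-step analysis:
h(Throttled) = 0.2·h(Throttled) + 0.4·h(Busy) + 0.16·1 + 0.24·0
h(Busy) = 0.2·h(Throttled) + 0.32·h(Busy) + 0.32·1 + 0.16·0
Solving: h(Throttled) = 0.5103, h(Busy) = 0.6207.
Starting from Busy, the probability is 0.6207.

0.6207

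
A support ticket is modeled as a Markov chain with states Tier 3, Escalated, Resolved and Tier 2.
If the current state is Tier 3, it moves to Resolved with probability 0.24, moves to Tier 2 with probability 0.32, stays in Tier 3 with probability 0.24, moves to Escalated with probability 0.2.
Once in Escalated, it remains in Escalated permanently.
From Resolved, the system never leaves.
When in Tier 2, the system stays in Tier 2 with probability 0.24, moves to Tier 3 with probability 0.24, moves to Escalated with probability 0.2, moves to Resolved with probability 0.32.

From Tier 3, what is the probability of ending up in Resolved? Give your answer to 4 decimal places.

Let h(s) be the probability of absorption at Resolved starting from transient state s. Then h(Resolved) = 1 and h(Escalated) = 0. By first-step analysis:
h(Tier 3) = 0.24·h(Tier 3) + 0.2·0 + 0.24·1 + 0.32·h(Tier 2)
h(Tier 2) = 0.24·h(Tier 3) + 0.2·0 + 0.32·1 + 0.24·h(Tier 2)
Solving: h(Tier 3) = 0.5687, h(Tier 2) = 0.6006.
Starting from Tier 3, the probability is 0.5687.

0.5687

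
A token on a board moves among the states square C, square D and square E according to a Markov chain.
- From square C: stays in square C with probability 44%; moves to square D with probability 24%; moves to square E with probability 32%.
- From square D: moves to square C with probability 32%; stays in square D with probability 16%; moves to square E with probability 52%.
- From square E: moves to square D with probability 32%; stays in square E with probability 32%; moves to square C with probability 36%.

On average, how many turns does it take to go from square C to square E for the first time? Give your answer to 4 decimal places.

Let t(s) be the expected number of turns to first reach square E from state s, with t(square E) = 0. Conditioning on the first turn:
t(square C) = 1 + 0.44·t(square C) + 0.24·t(square D)
t(square D) = 1 + 0.32·t(square C) + 0.16·t(square D)
Solving: t(square C) = 2.7439, t(square D) = 2.2358.
Expected turns from square C to square E: 2.7439.

2.7439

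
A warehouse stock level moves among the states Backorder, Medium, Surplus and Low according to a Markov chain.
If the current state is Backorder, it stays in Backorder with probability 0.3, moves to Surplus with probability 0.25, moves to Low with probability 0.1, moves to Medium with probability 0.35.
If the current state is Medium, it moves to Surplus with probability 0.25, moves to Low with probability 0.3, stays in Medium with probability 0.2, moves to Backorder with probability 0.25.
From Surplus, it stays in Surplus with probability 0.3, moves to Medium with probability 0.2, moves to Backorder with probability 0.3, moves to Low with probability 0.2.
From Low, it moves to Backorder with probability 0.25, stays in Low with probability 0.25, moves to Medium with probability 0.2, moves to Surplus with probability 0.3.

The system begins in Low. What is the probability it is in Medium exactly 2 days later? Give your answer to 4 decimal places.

0.2375

Propagate the distribution vector 2 days from Low.
After 0 days: (0.0000, 0.0000, 0.0000, 1.0000)
After 1 day: (0.2500, 0.2000, 0.3000, 0.2500)
After 2 days: (0.2775, 0.2375, 0.2775, 0.2075)
P(in Medium after 2 days) = 0.2375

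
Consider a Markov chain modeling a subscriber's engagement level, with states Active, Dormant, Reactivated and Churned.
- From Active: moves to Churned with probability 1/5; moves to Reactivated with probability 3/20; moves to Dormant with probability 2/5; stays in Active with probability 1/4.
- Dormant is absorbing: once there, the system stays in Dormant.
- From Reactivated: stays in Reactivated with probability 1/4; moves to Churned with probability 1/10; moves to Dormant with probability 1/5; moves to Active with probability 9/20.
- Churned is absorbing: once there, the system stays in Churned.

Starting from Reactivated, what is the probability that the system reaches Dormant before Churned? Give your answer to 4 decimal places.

Let h(s) be the probability of absorption at Dormant starting from transient state s. Then h(Dormant) = 1 and h(Churned) = 0. By first-step analysis:
h(Active) = 0.25·h(Active) + 0.4·1 + 0.15·h(Reactivated) + 0.2·0
h(Reactivated) = 0.45·h(Active) + 0.2·1 + 0.25·h(Reactivated) + 0.1·0
Solving: h(Active) = 0.6667, h(Reactivated) = 0.6667.
Starting from Reactivated, the probability is 0.6667.

0.6667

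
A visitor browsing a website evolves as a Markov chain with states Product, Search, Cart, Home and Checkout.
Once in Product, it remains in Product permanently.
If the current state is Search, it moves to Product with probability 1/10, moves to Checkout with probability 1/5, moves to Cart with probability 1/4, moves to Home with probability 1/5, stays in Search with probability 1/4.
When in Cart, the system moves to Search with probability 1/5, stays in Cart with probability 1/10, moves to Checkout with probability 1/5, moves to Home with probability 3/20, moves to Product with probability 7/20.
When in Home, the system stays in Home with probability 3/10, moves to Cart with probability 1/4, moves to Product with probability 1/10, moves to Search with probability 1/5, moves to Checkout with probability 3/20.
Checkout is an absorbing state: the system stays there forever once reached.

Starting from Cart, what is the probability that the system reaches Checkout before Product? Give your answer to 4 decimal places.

0.4324

Let h(s) be the probability of absorption at Checkout starting from transient state s. Then h(Checkout) = 1 and h(Product) = 0. By first-step analysis:
h(Search) = 0.1·0 + 0.25·h(Search) + 0.25·h(Cart) + 0.2·h(Home) + 0.2·1
h(Cart) = 0.35·0 + 0.2·h(Search) + 0.1·h(Cart) + 0.15·h(Home) + 0.2·1
h(Home) = 0.1·0 + 0.2·h(Search) + 0.25·h(Cart) + 0.3·h(Home) + 0.15·1
Solving: h(Search) = 0.5511, h(Cart) = 0.4324, h(Home) = 0.5262.
Starting from Cart, the probability is 0.4324.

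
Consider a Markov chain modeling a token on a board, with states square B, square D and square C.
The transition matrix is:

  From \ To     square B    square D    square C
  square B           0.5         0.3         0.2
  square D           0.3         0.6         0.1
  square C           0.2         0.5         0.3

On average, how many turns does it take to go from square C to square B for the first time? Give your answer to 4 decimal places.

Let t(s) be the expected number of turns to first reach square B from state s, with t(square B) = 0. Conditioning on the first turn:
t(square D) = 1 + 0.6·t(square D) + 0.1·t(square C)
t(square C) = 1 + 0.5·t(square D) + 0.3·t(square C)
Solving: t(square D) = 3.4783, t(square C) = 3.9130.
Expected turns from square C to square B: 3.9130.

3.9130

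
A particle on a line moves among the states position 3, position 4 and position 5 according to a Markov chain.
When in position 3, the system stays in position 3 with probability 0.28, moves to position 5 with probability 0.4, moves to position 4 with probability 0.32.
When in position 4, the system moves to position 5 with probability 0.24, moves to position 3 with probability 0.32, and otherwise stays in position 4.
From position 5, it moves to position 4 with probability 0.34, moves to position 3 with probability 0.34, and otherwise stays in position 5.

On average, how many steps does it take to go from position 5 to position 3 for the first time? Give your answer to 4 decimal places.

Let t(s) be the expected number of steps to first reach position 3 from state s, with t(position 3) = 0. Conditioning on the first step:
t(position 4) = 1 + 0.44·t(position 4) + 0.24·t(position 5)
t(position 5) = 1 + 0.34·t(position 4) + 0.32·t(position 5)
Solving: t(position 4) = 3.0749, t(position 5) = 3.0080.
Expected steps from position 5 to position 3: 3.0080.

3.0080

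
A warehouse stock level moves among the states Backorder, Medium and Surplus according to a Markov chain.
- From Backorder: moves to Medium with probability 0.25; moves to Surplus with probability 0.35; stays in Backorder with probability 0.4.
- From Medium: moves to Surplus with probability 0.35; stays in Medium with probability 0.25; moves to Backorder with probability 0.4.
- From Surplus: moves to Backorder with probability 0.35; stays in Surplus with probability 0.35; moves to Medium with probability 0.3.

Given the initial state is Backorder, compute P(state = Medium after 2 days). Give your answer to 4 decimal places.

Sum over the intermediate state after 1 day:
P = P(Backorder→Backorder)·P(Backorder→Medium) + P(Backorder→Medium)·P(Medium→Medium) + P(Backorder→Surplus)·P(Surplus→Medium)
  = 0.4×0.25 + 0.25×0.25 + 0.35×0.3
  = 0.1000 + 0.0625 + 0.1050 = 0.2675

0.2675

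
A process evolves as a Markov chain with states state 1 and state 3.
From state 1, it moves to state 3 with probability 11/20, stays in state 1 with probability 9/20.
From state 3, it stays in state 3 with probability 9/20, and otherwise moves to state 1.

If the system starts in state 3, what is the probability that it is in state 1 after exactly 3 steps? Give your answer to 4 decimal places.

Propagate the distribution vector 3 steps from state 3.
After 0 steps: (0.0000, 1.0000)
After 1 step: (0.5500, 0.4500)
After 2 steps: (0.4950, 0.5050)
After 3 steps: (0.5005, 0.4995)
P(in state 1 after 3 steps) = 0.5005

0.5005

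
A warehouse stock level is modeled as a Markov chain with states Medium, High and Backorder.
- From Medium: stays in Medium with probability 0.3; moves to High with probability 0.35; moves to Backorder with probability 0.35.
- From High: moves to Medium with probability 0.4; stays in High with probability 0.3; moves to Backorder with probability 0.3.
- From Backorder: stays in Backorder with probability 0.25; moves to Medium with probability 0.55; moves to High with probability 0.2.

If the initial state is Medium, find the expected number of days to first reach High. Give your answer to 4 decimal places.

Let t(s) be the expected number of days to first reach High from state s, with t(High) = 0. Conditioning on the first day:
t(Medium) = 1 + 0.3·t(Medium) + 0.35·t(Backorder)
t(Backorder) = 1 + 0.55·t(Medium) + 0.25·t(Backorder)
Solving: t(Medium) = 3.3083, t(Backorder) = 3.7594.
Expected days from Medium to High: 3.3083.

3.3083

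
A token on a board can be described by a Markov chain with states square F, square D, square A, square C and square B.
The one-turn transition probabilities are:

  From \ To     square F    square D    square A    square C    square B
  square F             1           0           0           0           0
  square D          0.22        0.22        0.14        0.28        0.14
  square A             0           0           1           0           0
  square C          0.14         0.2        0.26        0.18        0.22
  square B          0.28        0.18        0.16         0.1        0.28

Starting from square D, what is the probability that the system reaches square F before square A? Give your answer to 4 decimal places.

Let h(s) be the probability of absorption at square F starting from transient state s. Then h(square F) = 1 and h(square A) = 0. By first-step analysis:
h(square D) = 0.22·1 + 0.22·h(square D) + 0.14·0 + 0.28·h(square C) + 0.14·h(square B)
h(square C) = 0.14·1 + 0.2·h(square D) + 0.26·0 + 0.18·h(square C) + 0.22·h(square B)
h(square B) = 0.28·1 + 0.18·h(square D) + 0.16·0 + 0.1·h(square C) + 0.28·h(square B)
Solving: h(square D) = 0.5553, h(square C) = 0.4651, h(square B) = 0.5923.
Starting from square D, the probability is 0.5553.

0.5553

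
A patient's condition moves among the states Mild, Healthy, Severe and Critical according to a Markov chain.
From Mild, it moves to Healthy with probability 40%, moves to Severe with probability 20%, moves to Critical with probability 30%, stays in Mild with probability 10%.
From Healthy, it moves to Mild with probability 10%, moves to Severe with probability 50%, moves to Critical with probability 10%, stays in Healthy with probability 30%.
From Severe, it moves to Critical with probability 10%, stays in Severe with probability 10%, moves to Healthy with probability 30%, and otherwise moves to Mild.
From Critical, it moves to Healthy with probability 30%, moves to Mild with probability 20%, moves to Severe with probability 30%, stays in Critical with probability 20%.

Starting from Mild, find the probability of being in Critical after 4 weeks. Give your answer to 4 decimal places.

Propagate the distribution vector 4 weeks from Mild.
After 0 weeks: (1.0000, 0.0000, 0.0000, 0.0000)
After 1 week: (0.1000, 0.4000, 0.2000, 0.3000)
After 2 weeks: (0.2100, 0.3100, 0.3300, 0.1500)
After 3 weeks: (0.2470, 0.3210, 0.2750, 0.1570)
After 4 weeks: (0.2257, 0.3247, 0.2845, 0.1651)
P(in Critical after 4 weeks) = 0.1651

0.1651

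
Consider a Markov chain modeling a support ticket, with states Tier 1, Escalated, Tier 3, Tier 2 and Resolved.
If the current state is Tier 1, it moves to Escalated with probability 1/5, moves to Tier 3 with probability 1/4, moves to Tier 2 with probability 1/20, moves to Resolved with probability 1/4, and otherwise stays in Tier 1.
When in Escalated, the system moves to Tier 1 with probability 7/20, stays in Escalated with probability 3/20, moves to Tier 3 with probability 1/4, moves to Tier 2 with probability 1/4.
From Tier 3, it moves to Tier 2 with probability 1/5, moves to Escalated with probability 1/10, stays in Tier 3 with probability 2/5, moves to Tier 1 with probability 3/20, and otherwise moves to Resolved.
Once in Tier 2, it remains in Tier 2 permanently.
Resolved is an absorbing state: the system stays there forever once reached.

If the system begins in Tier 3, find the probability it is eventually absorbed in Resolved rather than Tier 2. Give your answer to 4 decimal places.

Let h(s) be the probability of absorption at Resolved starting from transient state s. Then h(Resolved) = 1 and h(Tier 2) = 0. By first-step analysis:
h(Tier 1) = 0.25·h(Tier 1) + 0.2·h(Escalated) + 0.25·h(Tier 3) + 0.05·0 + 0.25·1
h(Escalated) = 0.35·h(Tier 1) + 0.15·h(Escalated) + 0.25·h(Tier 3) + 0.25·0
h(Tier 3) = 0.15·h(Tier 1) + 0.1·h(Escalated) + 0.4·h(Tier 3) + 0.2·0 + 0.15·1
Solving: h(Tier 1) = 0.5870, h(Escalated) = 0.3769, h(Tier 3) = 0.4596.
Starting from Tier 3, the probability is 0.4596.

0.4596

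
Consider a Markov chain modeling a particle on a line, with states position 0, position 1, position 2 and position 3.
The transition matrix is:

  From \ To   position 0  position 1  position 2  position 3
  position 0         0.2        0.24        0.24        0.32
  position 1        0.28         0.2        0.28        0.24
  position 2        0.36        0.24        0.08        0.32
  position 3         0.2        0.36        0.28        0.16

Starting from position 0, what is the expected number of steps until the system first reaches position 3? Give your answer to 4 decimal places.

3.3163

Let t(s) be the expected number of steps to first reach position 3 from state s, with t(position 3) = 0. Conditioning on the first step:
t(position 0) = 1 + 0.2·t(position 0) + 0.24·t(position 1) + 0.24·t(position 2)
t(position 1) = 1 + 0.28·t(position 0) + 0.2·t(position 1) + 0.28·t(position 2)
t(position 2) = 1 + 0.36·t(position 0) + 0.24·t(position 1) + 0.08·t(position 2)
Solving: t(position 0) = 3.3163, t(position 1) = 3.5714, t(position 2) = 3.3163.
Expected steps from position 0 to position 3: 3.3163.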